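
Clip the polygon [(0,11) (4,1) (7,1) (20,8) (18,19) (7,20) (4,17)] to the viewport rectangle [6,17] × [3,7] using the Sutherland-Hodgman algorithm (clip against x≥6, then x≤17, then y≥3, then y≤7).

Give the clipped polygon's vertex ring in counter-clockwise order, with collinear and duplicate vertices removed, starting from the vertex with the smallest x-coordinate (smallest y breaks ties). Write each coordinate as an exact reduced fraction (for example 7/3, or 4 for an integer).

1. After x ≥ 6: [(6,1) (7,1) (20,8) (18,19) (7,20) (6,19)]
2. After x ≤ 17: [(6,1) (7,1) (17,83/13) (17,210/11) (7,20) (6,19)]
3. After y ≥ 3: [(6,3) (75/7,3) (17,83/13) (17,210/11) (7,20) (6,19)]
4. After y ≤ 7: [(6,7) (6,3) (75/7,3) (17,83/13) (17,7)]
5. Canonical ring: [(6,3) (75/7,3) (17,83/13) (17,7) (6,7)]

Clipped polygon: [(6,3) (75/7,3) (17,83/13) (17,7) (6,7)]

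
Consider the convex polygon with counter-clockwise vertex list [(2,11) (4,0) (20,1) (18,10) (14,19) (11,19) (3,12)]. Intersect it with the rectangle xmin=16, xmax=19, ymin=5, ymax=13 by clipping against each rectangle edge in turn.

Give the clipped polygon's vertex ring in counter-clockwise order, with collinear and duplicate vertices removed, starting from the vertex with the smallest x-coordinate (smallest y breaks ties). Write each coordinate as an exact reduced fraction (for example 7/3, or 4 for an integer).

Clipped polygon: [(16,5) (19,5) (19,11/2) (18,10) (50/3,13) (16,13)]

1. After x ≥ 16: [(16,3/4) (20,1) (18,10) (16,29/2)]
2. After x ≤ 19: [(16,3/4) (19,15/16) (19,11/2) (18,10) (16,29/2)]
3. After y ≥ 5: [(16,5) (19,5) (19,11/2) (18,10) (16,29/2)]
4. After y ≤ 13: [(16,13) (16,5) (19,5) (19,11/2) (18,10) (50/3,13)]
5. Canonical ring: [(16,5) (19,5) (19,11/2) (18,10) (50/3,13) (16,13)]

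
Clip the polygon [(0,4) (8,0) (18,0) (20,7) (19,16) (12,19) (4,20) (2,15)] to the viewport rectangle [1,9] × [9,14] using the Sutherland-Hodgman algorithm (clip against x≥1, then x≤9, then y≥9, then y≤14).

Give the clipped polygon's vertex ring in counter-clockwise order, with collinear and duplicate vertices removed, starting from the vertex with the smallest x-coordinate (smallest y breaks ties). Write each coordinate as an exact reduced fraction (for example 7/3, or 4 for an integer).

Clipped polygon: [(1,9) (9,9) (9,14) (20/11,14) (1,19/2)]

1. After x ≥ 1: [(1,19/2) (1,7/2) (8,0) (18,0) (20,7) (19,16) (12,19) (4,20) (2,15)]
2. After x ≤ 9: [(1,19/2) (1,7/2) (8,0) (9,0) (9,155/8) (4,20) (2,15)]
3. After y ≥ 9: [(1,19/2) (1,9) (9,9) (9,155/8) (4,20) (2,15)]
4. After y ≤ 14: [(20/11,14) (1,19/2) (1,9) (9,9) (9,14)]
5. Canonical ring: [(1,9) (9,9) (9,14) (20/11,14) (1,19/2)]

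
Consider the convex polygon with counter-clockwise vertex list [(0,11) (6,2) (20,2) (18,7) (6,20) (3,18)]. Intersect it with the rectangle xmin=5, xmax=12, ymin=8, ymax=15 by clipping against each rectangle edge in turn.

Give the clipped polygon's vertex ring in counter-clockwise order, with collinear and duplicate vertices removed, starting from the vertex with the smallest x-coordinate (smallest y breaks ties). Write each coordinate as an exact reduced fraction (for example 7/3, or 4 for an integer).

1. After x ≥ 5: [(5,7/2) (6,2) (20,2) (18,7) (6,20) (5,58/3)]
2. After x ≤ 12: [(5,7/2) (6,2) (12,2) (12,27/2) (6,20) (5,58/3)]
3. After y ≥ 8: [(5,8) (12,8) (12,27/2) (6,20) (5,58/3)]
4. After y ≤ 15: [(5,15) (5,8) (12,8) (12,27/2) (138/13,15)]
5. Canonical ring: [(5,8) (12,8) (12,27/2) (138/13,15) (5,15)]

Clipped polygon: [(5,8) (12,8) (12,27/2) (138/13,15) (5,15)]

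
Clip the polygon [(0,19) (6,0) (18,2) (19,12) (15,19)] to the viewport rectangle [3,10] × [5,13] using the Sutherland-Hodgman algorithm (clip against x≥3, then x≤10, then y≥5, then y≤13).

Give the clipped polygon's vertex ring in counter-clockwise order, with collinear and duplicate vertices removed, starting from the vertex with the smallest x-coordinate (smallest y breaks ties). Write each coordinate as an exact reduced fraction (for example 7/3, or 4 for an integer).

1. After x ≥ 3: [(3,19) (3,19/2) (6,0) (18,2) (19,12) (15,19)]
2. After x ≤ 10: [(10,19) (3,19) (3,19/2) (6,0) (10,2/3)]
3. After y ≥ 5: [(10,5) (10,19) (3,19) (3,19/2) (84/19,5)]
4. After y ≤ 13: [(10,5) (10,13) (3,13) (3,19/2) (84/19,5)]
5. Canonical ring: [(3,19/2) (84/19,5) (10,5) (10,13) (3,13)]

Clipped polygon: [(3,19/2) (84/19,5) (10,5) (10,13) (3,13)]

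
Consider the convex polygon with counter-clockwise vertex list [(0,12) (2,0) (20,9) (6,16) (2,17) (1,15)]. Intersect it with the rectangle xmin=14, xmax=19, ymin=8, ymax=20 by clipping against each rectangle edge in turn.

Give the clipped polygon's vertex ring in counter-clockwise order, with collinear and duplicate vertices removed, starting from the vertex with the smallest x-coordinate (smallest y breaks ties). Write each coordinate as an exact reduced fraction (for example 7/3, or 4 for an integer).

Clipped polygon: [(14,8) (18,8) (19,17/2) (19,19/2) (14,12)]

1. After x ≥ 14: [(14,6) (20,9) (14,12)]
2. After x ≤ 19: [(14,6) (19,17/2) (19,19/2) (14,12)]
3. After y ≥ 8: [(14,8) (18,8) (19,17/2) (19,19/2) (14,12)]
4. After y ≤ 20: [(14,8) (18,8) (19,17/2) (19,19/2) (14,12)]
5. Canonical ring: [(14,8) (18,8) (19,17/2) (19,19/2) (14,12)]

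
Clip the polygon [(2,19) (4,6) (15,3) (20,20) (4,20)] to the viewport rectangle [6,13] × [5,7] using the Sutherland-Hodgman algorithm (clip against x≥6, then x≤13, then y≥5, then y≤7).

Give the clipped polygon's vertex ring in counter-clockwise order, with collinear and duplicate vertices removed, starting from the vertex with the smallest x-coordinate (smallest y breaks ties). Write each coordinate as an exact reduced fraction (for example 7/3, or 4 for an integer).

Clipped polygon: [(6,60/11) (23/3,5) (13,5) (13,7) (6,7)]

1. After x ≥ 6: [(6,60/11) (15,3) (20,20) (6,20)]
2. After x ≤ 13: [(6,60/11) (13,39/11) (13,20) (6,20)]
3. After y ≥ 5: [(6,60/11) (23/3,5) (13,5) (13,20) (6,20)]
4. After y ≤ 7: [(6,7) (6,60/11) (23/3,5) (13,5) (13,7)]
5. Canonical ring: [(6,60/11) (23/3,5) (13,5) (13,7) (6,7)]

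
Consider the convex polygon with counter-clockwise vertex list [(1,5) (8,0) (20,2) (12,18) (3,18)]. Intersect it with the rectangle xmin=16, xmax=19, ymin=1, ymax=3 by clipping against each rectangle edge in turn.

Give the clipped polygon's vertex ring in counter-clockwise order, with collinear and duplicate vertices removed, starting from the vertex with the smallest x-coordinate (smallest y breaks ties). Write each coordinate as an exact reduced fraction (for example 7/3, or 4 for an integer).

Clipped polygon: [(16,4/3) (19,11/6) (19,3) (16,3)]

1. After x ≥ 16: [(16,4/3) (20,2) (16,10)]
2. After x ≤ 19: [(16,4/3) (19,11/6) (19,4) (16,10)]
3. After y ≥ 1: [(16,4/3) (19,11/6) (19,4) (16,10)]
4. After y ≤ 3: [(16,3) (16,4/3) (19,11/6) (19,3)]
5. Canonical ring: [(16,4/3) (19,11/6) (19,3) (16,3)]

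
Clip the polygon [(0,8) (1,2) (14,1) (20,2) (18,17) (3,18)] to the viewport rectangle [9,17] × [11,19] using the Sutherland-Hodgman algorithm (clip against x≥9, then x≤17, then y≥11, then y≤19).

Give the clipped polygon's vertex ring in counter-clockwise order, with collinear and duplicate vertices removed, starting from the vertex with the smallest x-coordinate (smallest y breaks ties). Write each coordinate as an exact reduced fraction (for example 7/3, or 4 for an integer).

Clipped polygon: [(9,11) (17,11) (17,256/15) (9,88/5)]

1. After x ≥ 9: [(9,18/13) (14,1) (20,2) (18,17) (9,88/5)]
2. After x ≤ 17: [(9,18/13) (14,1) (17,3/2) (17,256/15) (9,88/5)]
3. After y ≥ 11: [(9,11) (17,11) (17,256/15) (9,88/5)]
4. After y ≤ 19: [(9,11) (17,11) (17,256/15) (9,88/5)]
5. Canonical ring: [(9,11) (17,11) (17,256/15) (9,88/5)]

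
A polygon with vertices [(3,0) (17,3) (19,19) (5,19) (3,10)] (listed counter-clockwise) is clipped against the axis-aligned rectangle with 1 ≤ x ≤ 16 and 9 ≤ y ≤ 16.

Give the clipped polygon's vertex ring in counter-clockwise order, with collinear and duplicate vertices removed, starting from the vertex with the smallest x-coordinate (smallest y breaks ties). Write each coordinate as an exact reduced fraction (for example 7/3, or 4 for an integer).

1. After x ≥ 1: [(3,0) (17,3) (19,19) (5,19) (3,10)]
2. After x ≤ 16: [(3,0) (16,39/14) (16,19) (5,19) (3,10)]
3. After y ≥ 9: [(3,9) (16,9) (16,19) (5,19) (3,10)]
4. After y ≤ 16: [(3,9) (16,9) (16,16) (13/3,16) (3,10)]
5. Canonical ring: [(3,9) (16,9) (16,16) (13/3,16) (3,10)]

Clipped polygon: [(3,9) (16,9) (16,16) (13/3,16) (3,10)]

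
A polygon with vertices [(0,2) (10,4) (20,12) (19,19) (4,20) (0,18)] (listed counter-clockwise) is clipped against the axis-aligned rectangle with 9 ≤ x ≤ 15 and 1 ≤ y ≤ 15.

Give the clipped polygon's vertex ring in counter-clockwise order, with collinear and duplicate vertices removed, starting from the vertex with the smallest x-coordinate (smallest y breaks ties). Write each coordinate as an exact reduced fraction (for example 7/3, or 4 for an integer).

1. After x ≥ 9: [(9,19/5) (10,4) (20,12) (19,19) (9,59/3)]
2. After x ≤ 15: [(9,19/5) (10,4) (15,8) (15,289/15) (9,59/3)]
3. After y ≥ 1: [(9,19/5) (10,4) (15,8) (15,289/15) (9,59/3)]
4. After y ≤ 15: [(9,15) (9,19/5) (10,4) (15,8) (15,15)]
5. Canonical ring: [(9,19/5) (10,4) (15,8) (15,15) (9,15)]

Clipped polygon: [(9,19/5) (10,4) (15,8) (15,15) (9,15)]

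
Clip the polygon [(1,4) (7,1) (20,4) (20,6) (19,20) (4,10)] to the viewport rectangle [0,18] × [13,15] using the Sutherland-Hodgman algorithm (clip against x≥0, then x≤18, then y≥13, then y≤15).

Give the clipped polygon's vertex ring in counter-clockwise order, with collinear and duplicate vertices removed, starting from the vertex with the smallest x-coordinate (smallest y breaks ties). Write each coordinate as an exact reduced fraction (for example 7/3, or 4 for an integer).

Clipped polygon: [(17/2,13) (18,13) (18,15) (23/2,15)]

1. After x ≥ 0: [(1,4) (7,1) (20,4) (20,6) (19,20) (4,10)]
2. After x ≤ 18: [(1,4) (7,1) (18,46/13) (18,58/3) (4,10)]
3. After y ≥ 13: [(18,13) (18,58/3) (17/2,13)]
4. After y ≤ 15: [(18,13) (18,15) (23/2,15) (17/2,13)]
5. Canonical ring: [(17/2,13) (18,13) (18,15) (23/2,15)]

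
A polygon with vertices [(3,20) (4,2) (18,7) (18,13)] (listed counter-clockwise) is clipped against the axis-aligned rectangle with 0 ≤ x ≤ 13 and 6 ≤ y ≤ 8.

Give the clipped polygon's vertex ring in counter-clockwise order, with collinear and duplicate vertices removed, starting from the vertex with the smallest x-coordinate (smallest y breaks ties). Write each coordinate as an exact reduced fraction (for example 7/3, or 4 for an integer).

1. After x ≥ 0: [(3,20) (4,2) (18,7) (18,13)]
2. After x ≤ 13: [(13,46/3) (3,20) (4,2) (13,73/14)]
3. After y ≥ 6: [(13,6) (13,46/3) (3,20) (34/9,6)]
4. After y ≤ 8: [(13,6) (13,8) (11/3,8) (34/9,6)]
5. Canonical ring: [(11/3,8) (34/9,6) (13,6) (13,8)]

Clipped polygon: [(11/3,8) (34/9,6) (13,6) (13,8)]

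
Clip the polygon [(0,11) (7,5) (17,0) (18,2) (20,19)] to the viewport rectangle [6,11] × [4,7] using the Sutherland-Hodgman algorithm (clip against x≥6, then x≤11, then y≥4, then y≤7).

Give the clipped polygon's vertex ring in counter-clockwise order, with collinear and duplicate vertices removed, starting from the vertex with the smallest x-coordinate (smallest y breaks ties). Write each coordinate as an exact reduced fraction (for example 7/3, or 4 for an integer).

1. After x ≥ 6: [(6,67/5) (6,41/7) (7,5) (17,0) (18,2) (20,19)]
2. After x ≤ 11: [(11,77/5) (6,67/5) (6,41/7) (7,5) (11,3)]
3. After y ≥ 4: [(11,4) (11,77/5) (6,67/5) (6,41/7) (7,5) (9,4)]
4. After y ≤ 7: [(11,4) (11,7) (6,7) (6,41/7) (7,5) (9,4)]
5. Canonical ring: [(6,41/7) (7,5) (9,4) (11,4) (11,7) (6,7)]

Clipped polygon: [(6,41/7) (7,5) (9,4) (11,4) (11,7) (6,7)]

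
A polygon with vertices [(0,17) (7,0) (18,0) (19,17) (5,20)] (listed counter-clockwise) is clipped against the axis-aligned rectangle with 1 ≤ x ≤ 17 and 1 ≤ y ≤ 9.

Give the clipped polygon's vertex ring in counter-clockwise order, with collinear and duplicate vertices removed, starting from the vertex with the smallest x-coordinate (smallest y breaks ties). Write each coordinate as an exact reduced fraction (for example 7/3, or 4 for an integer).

1. After x ≥ 1: [(1,88/5) (1,102/7) (7,0) (18,0) (19,17) (5,20)]
2. After x ≤ 17: [(1,88/5) (1,102/7) (7,0) (17,0) (17,122/7) (5,20)]
3. After y ≥ 1: [(1,88/5) (1,102/7) (112/17,1) (17,1) (17,122/7) (5,20)]
4. After y ≤ 9: [(56/17,9) (112/17,1) (17,1) (17,9)]
5. Canonical ring: [(56/17,9) (112/17,1) (17,1) (17,9)]

Clipped polygon: [(56/17,9) (112/17,1) (17,1) (17,9)]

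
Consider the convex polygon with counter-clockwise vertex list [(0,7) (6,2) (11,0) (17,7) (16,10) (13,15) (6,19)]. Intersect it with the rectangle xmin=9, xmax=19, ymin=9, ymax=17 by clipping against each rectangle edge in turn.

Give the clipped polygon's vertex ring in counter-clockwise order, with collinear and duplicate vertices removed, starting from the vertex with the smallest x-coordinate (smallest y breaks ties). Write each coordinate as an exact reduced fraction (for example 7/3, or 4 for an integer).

1. After x ≥ 9: [(9,4/5) (11,0) (17,7) (16,10) (13,15) (9,121/7)]
2. After x ≤ 19: [(9,4/5) (11,0) (17,7) (16,10) (13,15) (9,121/7)]
3. After y ≥ 9: [(9,9) (49/3,9) (16,10) (13,15) (9,121/7)]
4. After y ≤ 17: [(9,17) (9,9) (49/3,9) (16,10) (13,15) (19/2,17)]
5. Canonical ring: [(9,9) (49/3,9) (16,10) (13,15) (19/2,17) (9,17)]

Clipped polygon: [(9,9) (49/3,9) (16,10) (13,15) (19/2,17) (9,17)]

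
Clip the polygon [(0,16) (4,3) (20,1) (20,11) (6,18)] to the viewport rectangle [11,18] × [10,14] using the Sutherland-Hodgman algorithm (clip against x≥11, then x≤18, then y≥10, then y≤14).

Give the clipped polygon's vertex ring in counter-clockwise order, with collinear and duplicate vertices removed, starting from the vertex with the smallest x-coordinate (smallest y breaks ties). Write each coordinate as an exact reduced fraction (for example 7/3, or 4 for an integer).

1. After x ≥ 11: [(11,17/8) (20,1) (20,11) (11,31/2)]
2. After x ≤ 18: [(11,17/8) (18,5/4) (18,12) (11,31/2)]
3. After y ≥ 10: [(11,10) (18,10) (18,12) (11,31/2)]
4. After y ≤ 14: [(11,14) (11,10) (18,10) (18,12) (14,14)]
5. Canonical ring: [(11,10) (18,10) (18,12) (14,14) (11,14)]

Clipped polygon: [(11,10) (18,10) (18,12) (14,14) (11,14)]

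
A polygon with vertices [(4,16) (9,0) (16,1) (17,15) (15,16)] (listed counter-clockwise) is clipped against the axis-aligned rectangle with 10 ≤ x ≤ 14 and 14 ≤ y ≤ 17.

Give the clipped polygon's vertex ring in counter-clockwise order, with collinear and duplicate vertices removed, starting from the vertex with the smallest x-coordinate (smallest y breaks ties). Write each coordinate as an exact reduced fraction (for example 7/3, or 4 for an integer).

Clipped polygon: [(10,14) (14,14) (14,16) (10,16)]

1. After x ≥ 10: [(10,16) (10,1/7) (16,1) (17,15) (15,16)]
2. After x ≤ 14: [(14,16) (10,16) (10,1/7) (14,5/7)]
3. After y ≥ 14: [(14,14) (14,16) (10,16) (10,14)]
4. After y ≤ 17: [(14,14) (14,16) (10,16) (10,14)]
5. Canonical ring: [(10,14) (14,14) (14,16) (10,16)]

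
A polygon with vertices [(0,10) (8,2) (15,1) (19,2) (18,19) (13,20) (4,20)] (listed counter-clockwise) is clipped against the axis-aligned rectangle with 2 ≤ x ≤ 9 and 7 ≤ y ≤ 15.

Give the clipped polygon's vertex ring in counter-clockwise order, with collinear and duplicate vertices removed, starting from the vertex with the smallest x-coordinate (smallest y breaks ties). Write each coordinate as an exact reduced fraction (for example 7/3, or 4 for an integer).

1. After x ≥ 2: [(2,15) (2,8) (8,2) (15,1) (19,2) (18,19) (13,20) (4,20)]
2. After x ≤ 9: [(2,15) (2,8) (8,2) (9,13/7) (9,20) (4,20)]
3. After y ≥ 7: [(2,15) (2,8) (3,7) (9,7) (9,20) (4,20)]
4. After y ≤ 15: [(2,15) (2,15) (2,8) (3,7) (9,7) (9,15)]
5. Canonical ring: [(2,8) (3,7) (9,7) (9,15) (2,15)]

Clipped polygon: [(2,8) (3,7) (9,7) (9,15) (2,15)]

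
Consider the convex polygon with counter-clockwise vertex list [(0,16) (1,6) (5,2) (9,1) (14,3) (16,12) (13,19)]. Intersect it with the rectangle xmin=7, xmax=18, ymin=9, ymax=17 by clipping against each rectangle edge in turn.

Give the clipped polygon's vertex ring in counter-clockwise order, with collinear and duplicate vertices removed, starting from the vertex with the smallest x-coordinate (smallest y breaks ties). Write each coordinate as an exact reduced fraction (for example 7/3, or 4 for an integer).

Clipped polygon: [(7,9) (46/3,9) (16,12) (97/7,17) (7,17)]

1. After x ≥ 7: [(7,229/13) (7,3/2) (9,1) (14,3) (16,12) (13,19)]
2. After x ≤ 18: [(7,229/13) (7,3/2) (9,1) (14,3) (16,12) (13,19)]
3. After y ≥ 9: [(7,229/13) (7,9) (46/3,9) (16,12) (13,19)]
4. After y ≤ 17: [(7,17) (7,9) (46/3,9) (16,12) (97/7,17)]
5. Canonical ring: [(7,9) (46/3,9) (16,12) (97/7,17) (7,17)]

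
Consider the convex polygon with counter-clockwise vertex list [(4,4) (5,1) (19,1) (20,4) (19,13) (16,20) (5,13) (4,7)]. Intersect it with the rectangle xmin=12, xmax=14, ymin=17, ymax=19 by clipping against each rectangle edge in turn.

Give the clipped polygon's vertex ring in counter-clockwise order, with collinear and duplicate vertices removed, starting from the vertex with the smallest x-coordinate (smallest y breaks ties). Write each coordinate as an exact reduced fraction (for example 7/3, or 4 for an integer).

Clipped polygon: [(12,17) (14,17) (14,206/11) (12,192/11)]

1. After x ≥ 12: [(12,1) (19,1) (20,4) (19,13) (16,20) (12,192/11)]
2. After x ≤ 14: [(12,1) (14,1) (14,206/11) (12,192/11)]
3. After y ≥ 17: [(12,17) (14,17) (14,206/11) (12,192/11)]
4. After y ≤ 19: [(12,17) (14,17) (14,206/11) (12,192/11)]
5. Canonical ring: [(12,17) (14,17) (14,206/11) (12,192/11)]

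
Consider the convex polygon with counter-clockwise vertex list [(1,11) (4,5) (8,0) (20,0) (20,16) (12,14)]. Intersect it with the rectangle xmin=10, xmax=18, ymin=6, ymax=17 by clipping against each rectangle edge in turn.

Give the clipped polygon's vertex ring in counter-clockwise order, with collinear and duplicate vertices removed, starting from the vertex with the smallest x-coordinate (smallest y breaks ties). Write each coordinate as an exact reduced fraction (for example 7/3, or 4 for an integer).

1. After x ≥ 10: [(10,148/11) (10,0) (20,0) (20,16) (12,14)]
2. After x ≤ 18: [(10,148/11) (10,0) (18,0) (18,31/2) (12,14)]
3. After y ≥ 6: [(10,148/11) (10,6) (18,6) (18,31/2) (12,14)]
4. After y ≤ 17: [(10,148/11) (10,6) (18,6) (18,31/2) (12,14)]
5. Canonical ring: [(10,6) (18,6) (18,31/2) (12,14) (10,148/11)]

Clipped polygon: [(10,6) (18,6) (18,31/2) (12,14) (10,148/11)]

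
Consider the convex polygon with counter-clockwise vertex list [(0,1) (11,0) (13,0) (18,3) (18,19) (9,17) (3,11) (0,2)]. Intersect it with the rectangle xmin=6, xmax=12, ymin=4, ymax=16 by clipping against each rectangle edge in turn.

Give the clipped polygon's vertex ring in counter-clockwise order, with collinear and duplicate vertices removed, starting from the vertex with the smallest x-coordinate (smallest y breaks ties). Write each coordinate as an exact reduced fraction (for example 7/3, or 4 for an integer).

1. After x ≥ 6: [(6,5/11) (11,0) (13,0) (18,3) (18,19) (9,17) (6,14)]
2. After x ≤ 12: [(6,5/11) (11,0) (12,0) (12,53/3) (9,17) (6,14)]
3. After y ≥ 4: [(6,4) (12,4) (12,53/3) (9,17) (6,14)]
4. After y ≤ 16: [(6,4) (12,4) (12,16) (8,16) (6,14)]
5. Canonical ring: [(6,4) (12,4) (12,16) (8,16) (6,14)]

Clipped polygon: [(6,4) (12,4) (12,16) (8,16) (6,14)]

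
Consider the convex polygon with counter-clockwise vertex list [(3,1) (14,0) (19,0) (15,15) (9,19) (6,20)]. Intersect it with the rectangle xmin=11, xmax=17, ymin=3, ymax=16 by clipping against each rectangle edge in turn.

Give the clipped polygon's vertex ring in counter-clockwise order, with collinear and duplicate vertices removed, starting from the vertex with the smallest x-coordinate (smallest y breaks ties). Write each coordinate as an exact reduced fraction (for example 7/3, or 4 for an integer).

Clipped polygon: [(11,3) (17,3) (17,15/2) (15,15) (27/2,16) (11,16)]

1. After x ≥ 11: [(11,3/11) (14,0) (19,0) (15,15) (11,53/3)]
2. After x ≤ 17: [(11,3/11) (14,0) (17,0) (17,15/2) (15,15) (11,53/3)]
3. After y ≥ 3: [(11,3) (17,3) (17,15/2) (15,15) (11,53/3)]
4. After y ≤ 16: [(11,16) (11,3) (17,3) (17,15/2) (15,15) (27/2,16)]
5. Canonical ring: [(11,3) (17,3) (17,15/2) (15,15) (27/2,16) (11,16)]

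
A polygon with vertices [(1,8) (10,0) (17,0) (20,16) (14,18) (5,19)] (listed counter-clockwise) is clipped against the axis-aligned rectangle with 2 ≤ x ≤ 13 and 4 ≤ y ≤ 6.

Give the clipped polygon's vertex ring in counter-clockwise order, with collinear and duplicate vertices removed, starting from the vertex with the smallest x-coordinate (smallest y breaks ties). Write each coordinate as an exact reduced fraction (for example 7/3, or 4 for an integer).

Clipped polygon: [(13/4,6) (11/2,4) (13,4) (13,6)]

1. After x ≥ 2: [(2,43/4) (2,64/9) (10,0) (17,0) (20,16) (14,18) (5,19)]
2. After x ≤ 13: [(2,43/4) (2,64/9) (10,0) (13,0) (13,163/9) (5,19)]
3. After y ≥ 4: [(2,43/4) (2,64/9) (11/2,4) (13,4) (13,163/9) (5,19)]
4. After y ≤ 6: [(13/4,6) (11/2,4) (13,4) (13,6)]
5. Canonical ring: [(13/4,6) (11/2,4) (13,4) (13,6)]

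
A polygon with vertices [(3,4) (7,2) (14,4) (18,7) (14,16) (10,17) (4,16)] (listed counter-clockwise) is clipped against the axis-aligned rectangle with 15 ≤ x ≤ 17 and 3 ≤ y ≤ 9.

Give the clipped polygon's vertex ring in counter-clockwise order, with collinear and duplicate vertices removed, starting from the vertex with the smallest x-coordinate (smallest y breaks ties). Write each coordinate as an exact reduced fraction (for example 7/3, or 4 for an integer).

Clipped polygon: [(15,19/4) (17,25/4) (17,9) (15,9)]

1. After x ≥ 15: [(15,19/4) (18,7) (15,55/4)]
2. After x ≤ 17: [(15,19/4) (17,25/4) (17,37/4) (15,55/4)]
3. After y ≥ 3: [(15,19/4) (17,25/4) (17,37/4) (15,55/4)]
4. After y ≤ 9: [(15,9) (15,19/4) (17,25/4) (17,9)]
5. Canonical ring: [(15,19/4) (17,25/4) (17,9) (15,9)]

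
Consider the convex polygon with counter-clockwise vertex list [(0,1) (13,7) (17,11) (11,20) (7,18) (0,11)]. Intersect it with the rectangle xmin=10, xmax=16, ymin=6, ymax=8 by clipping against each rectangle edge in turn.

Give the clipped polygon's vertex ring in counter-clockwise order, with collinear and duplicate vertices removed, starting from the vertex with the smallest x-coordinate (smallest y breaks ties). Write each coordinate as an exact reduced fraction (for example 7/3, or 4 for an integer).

1. After x ≥ 10: [(10,73/13) (13,7) (17,11) (11,20) (10,39/2)]
2. After x ≤ 16: [(10,73/13) (13,7) (16,10) (16,25/2) (11,20) (10,39/2)]
3. After y ≥ 6: [(10,6) (65/6,6) (13,7) (16,10) (16,25/2) (11,20) (10,39/2)]
4. After y ≤ 8: [(10,8) (10,6) (65/6,6) (13,7) (14,8)]
5. Canonical ring: [(10,6) (65/6,6) (13,7) (14,8) (10,8)]

Clipped polygon: [(10,6) (65/6,6) (13,7) (14,8) (10,8)]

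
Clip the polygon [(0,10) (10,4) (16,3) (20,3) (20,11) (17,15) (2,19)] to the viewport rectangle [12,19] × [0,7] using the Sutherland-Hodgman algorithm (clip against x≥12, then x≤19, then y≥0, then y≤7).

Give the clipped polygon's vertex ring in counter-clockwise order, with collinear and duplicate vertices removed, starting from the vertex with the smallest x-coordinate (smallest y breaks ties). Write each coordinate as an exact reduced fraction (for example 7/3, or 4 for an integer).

Clipped polygon: [(12,11/3) (16,3) (19,3) (19,7) (12,7)]

1. After x ≥ 12: [(12,11/3) (16,3) (20,3) (20,11) (17,15) (12,49/3)]
2. After x ≤ 19: [(12,11/3) (16,3) (19,3) (19,37/3) (17,15) (12,49/3)]
3. After y ≥ 0: [(12,11/3) (16,3) (19,3) (19,37/3) (17,15) (12,49/3)]
4. After y ≤ 7: [(12,7) (12,11/3) (16,3) (19,3) (19,7)]
5. Canonical ring: [(12,11/3) (16,3) (19,3) (19,7) (12,7)]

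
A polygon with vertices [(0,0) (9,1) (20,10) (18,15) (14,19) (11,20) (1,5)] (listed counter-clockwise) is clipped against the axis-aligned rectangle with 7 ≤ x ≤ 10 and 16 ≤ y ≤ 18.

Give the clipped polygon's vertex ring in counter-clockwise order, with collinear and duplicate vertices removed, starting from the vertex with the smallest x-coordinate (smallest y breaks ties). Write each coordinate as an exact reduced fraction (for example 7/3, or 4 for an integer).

1. After x ≥ 7: [(7,7/9) (9,1) (20,10) (18,15) (14,19) (11,20) (7,14)]
2. After x ≤ 10: [(7,7/9) (9,1) (10,20/11) (10,37/2) (7,14)]
3. After y ≥ 16: [(10,16) (10,37/2) (25/3,16)]
4. After y ≤ 18: [(10,16) (10,18) (29/3,18) (25/3,16)]
5. Canonical ring: [(25/3,16) (10,16) (10,18) (29/3,18)]

Clipped polygon: [(25/3,16) (10,16) (10,18) (29/3,18)]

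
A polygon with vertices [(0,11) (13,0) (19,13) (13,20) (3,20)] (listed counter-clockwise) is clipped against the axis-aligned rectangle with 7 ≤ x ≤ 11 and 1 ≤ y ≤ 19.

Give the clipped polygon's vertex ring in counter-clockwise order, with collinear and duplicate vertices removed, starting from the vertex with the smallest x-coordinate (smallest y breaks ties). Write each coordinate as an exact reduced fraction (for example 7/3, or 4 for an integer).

1. After x ≥ 7: [(7,66/13) (13,0) (19,13) (13,20) (7,20)]
2. After x ≤ 11: [(7,66/13) (11,22/13) (11,20) (7,20)]
3. After y ≥ 1: [(7,66/13) (11,22/13) (11,20) (7,20)]
4. After y ≤ 19: [(7,19) (7,66/13) (11,22/13) (11,19)]
5. Canonical ring: [(7,66/13) (11,22/13) (11,19) (7,19)]

Clipped polygon: [(7,66/13) (11,22/13) (11,19) (7,19)]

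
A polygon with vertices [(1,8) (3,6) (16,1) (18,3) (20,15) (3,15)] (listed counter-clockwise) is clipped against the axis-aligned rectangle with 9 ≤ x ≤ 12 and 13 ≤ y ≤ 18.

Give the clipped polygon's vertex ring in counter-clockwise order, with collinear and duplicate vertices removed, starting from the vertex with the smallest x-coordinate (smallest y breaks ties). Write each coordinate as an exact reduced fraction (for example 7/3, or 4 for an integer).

Clipped polygon: [(9,13) (12,13) (12,15) (9,15)]

1. After x ≥ 9: [(9,48/13) (16,1) (18,3) (20,15) (9,15)]
2. After x ≤ 12: [(9,48/13) (12,33/13) (12,15) (9,15)]
3. After y ≥ 13: [(9,13) (12,13) (12,15) (9,15)]
4. After y ≤ 18: [(9,13) (12,13) (12,15) (9,15)]
5. Canonical ring: [(9,13) (12,13) (12,15) (9,15)]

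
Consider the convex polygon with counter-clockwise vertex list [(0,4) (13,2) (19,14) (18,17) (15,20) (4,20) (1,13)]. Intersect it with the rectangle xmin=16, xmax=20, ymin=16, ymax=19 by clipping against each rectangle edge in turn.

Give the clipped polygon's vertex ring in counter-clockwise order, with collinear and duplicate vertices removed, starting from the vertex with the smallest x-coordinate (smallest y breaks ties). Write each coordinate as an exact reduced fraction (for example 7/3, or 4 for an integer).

1. After x ≥ 16: [(16,8) (19,14) (18,17) (16,19)]
2. After x ≤ 20: [(16,8) (19,14) (18,17) (16,19)]
3. After y ≥ 16: [(16,16) (55/3,16) (18,17) (16,19)]
4. After y ≤ 19: [(16,16) (55/3,16) (18,17) (16,19)]
5. Canonical ring: [(16,16) (55/3,16) (18,17) (16,19)]

Clipped polygon: [(16,16) (55/3,16) (18,17) (16,19)]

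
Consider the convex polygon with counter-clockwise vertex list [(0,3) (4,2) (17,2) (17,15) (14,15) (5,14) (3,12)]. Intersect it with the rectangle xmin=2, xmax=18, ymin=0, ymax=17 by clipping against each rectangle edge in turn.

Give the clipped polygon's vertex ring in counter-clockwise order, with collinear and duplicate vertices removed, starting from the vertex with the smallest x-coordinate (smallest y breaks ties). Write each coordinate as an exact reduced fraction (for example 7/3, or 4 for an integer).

1. After x ≥ 2: [(2,9) (2,5/2) (4,2) (17,2) (17,15) (14,15) (5,14) (3,12)]
2. After x ≤ 18: [(2,9) (2,5/2) (4,2) (17,2) (17,15) (14,15) (5,14) (3,12)]
3. After y ≥ 0: [(2,9) (2,5/2) (4,2) (17,2) (17,15) (14,15) (5,14) (3,12)]
4. After y ≤ 17: [(2,9) (2,5/2) (4,2) (17,2) (17,15) (14,15) (5,14) (3,12)]
5. Canonical ring: [(2,5/2) (4,2) (17,2) (17,15) (14,15) (5,14) (3,12) (2,9)]

Clipped polygon: [(2,5/2) (4,2) (17,2) (17,15) (14,15) (5,14) (3,12) (2,9)]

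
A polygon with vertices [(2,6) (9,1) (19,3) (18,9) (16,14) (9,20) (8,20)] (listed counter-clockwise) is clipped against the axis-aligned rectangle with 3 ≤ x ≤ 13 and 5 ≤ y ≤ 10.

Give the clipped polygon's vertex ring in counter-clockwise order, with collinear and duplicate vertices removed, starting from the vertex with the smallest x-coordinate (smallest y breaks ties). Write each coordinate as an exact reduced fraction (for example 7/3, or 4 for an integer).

1. After x ≥ 3: [(3,25/3) (3,37/7) (9,1) (19,3) (18,9) (16,14) (9,20) (8,20)]
2. After x ≤ 13: [(3,25/3) (3,37/7) (9,1) (13,9/5) (13,116/7) (9,20) (8,20)]
3. After y ≥ 5: [(3,25/3) (3,37/7) (17/5,5) (13,5) (13,116/7) (9,20) (8,20)]
4. After y ≤ 10: [(26/7,10) (3,25/3) (3,37/7) (17/5,5) (13,5) (13,10)]
5. Canonical ring: [(3,37/7) (17/5,5) (13,5) (13,10) (26/7,10) (3,25/3)]

Clipped polygon: [(3,37/7) (17/5,5) (13,5) (13,10) (26/7,10) (3,25/3)]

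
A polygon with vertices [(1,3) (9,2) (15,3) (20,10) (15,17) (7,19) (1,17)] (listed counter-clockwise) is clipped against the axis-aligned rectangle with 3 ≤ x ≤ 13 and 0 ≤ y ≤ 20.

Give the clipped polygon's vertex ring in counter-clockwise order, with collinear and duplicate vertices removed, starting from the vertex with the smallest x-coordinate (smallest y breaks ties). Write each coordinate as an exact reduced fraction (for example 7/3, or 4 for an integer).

1. After x ≥ 3: [(3,11/4) (9,2) (15,3) (20,10) (15,17) (7,19) (3,53/3)]
2. After x ≤ 13: [(3,11/4) (9,2) (13,8/3) (13,35/2) (7,19) (3,53/3)]
3. After y ≥ 0: [(3,11/4) (9,2) (13,8/3) (13,35/2) (7,19) (3,53/3)]
4. After y ≤ 20: [(3,11/4) (9,2) (13,8/3) (13,35/2) (7,19) (3,53/3)]
5. Canonical ring: [(3,11/4) (9,2) (13,8/3) (13,35/2) (7,19) (3,53/3)]

Clipped polygon: [(3,11/4) (9,2) (13,8/3) (13,35/2) (7,19) (3,53/3)]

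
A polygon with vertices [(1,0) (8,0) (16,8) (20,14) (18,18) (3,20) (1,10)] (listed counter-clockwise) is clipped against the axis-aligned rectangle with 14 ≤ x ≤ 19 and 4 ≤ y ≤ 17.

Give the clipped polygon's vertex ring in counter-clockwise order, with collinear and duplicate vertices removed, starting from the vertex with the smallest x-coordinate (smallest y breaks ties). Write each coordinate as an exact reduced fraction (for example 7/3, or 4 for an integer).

Clipped polygon: [(14,6) (16,8) (19,25/2) (19,16) (37/2,17) (14,17)]

1. After x ≥ 14: [(14,6) (16,8) (20,14) (18,18) (14,278/15)]
2. After x ≤ 19: [(14,6) (16,8) (19,25/2) (19,16) (18,18) (14,278/15)]
3. After y ≥ 4: [(14,6) (16,8) (19,25/2) (19,16) (18,18) (14,278/15)]
4. After y ≤ 17: [(14,17) (14,6) (16,8) (19,25/2) (19,16) (37/2,17)]
5. Canonical ring: [(14,6) (16,8) (19,25/2) (19,16) (37/2,17) (14,17)]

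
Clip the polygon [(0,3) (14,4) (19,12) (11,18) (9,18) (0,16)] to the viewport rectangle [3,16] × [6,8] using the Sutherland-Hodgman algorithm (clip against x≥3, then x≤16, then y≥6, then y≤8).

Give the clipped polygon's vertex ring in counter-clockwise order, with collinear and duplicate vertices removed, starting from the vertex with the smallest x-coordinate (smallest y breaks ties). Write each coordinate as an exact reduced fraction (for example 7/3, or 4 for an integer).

1. After x ≥ 3: [(3,45/14) (14,4) (19,12) (11,18) (9,18) (3,50/3)]
2. After x ≤ 16: [(3,45/14) (14,4) (16,36/5) (16,57/4) (11,18) (9,18) (3,50/3)]
3. After y ≥ 6: [(3,6) (61/4,6) (16,36/5) (16,57/4) (11,18) (9,18) (3,50/3)]
4. After y ≤ 8: [(3,8) (3,6) (61/4,6) (16,36/5) (16,8)]
5. Canonical ring: [(3,6) (61/4,6) (16,36/5) (16,8) (3,8)]

Clipped polygon: [(3,6) (61/4,6) (16,36/5) (16,8) (3,8)]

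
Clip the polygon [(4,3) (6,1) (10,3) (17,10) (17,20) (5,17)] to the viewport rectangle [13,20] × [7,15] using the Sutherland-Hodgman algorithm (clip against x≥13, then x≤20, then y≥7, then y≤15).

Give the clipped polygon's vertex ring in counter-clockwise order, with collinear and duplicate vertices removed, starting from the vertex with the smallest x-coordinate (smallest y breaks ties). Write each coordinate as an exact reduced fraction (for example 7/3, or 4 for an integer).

1. After x ≥ 13: [(13,6) (17,10) (17,20) (13,19)]
2. After x ≤ 20: [(13,6) (17,10) (17,20) (13,19)]
3. After y ≥ 7: [(13,7) (14,7) (17,10) (17,20) (13,19)]
4. After y ≤ 15: [(13,15) (13,7) (14,7) (17,10) (17,15)]
5. Canonical ring: [(13,7) (14,7) (17,10) (17,15) (13,15)]

Clipped polygon: [(13,7) (14,7) (17,10) (17,15) (13,15)]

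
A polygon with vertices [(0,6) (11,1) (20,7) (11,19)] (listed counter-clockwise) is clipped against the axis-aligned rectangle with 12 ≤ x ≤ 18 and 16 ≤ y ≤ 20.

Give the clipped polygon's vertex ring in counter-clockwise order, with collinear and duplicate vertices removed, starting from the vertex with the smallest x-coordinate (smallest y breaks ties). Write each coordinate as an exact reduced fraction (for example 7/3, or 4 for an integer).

1. After x ≥ 12: [(12,5/3) (20,7) (12,53/3)]
2. After x ≤ 18: [(12,5/3) (18,17/3) (18,29/3) (12,53/3)]
3. After y ≥ 16: [(12,16) (53/4,16) (12,53/3)]
4. After y ≤ 20: [(12,16) (53/4,16) (12,53/3)]
5. Canonical ring: [(12,16) (53/4,16) (12,53/3)]

Clipped polygon: [(12,16) (53/4,16) (12,53/3)]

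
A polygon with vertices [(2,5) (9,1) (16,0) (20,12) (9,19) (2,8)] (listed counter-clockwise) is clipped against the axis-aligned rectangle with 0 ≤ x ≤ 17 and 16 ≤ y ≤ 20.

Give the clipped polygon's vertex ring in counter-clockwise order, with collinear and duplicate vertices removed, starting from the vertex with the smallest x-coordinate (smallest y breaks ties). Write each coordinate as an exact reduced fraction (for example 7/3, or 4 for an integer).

Clipped polygon: [(78/11,16) (96/7,16) (9,19)]

1. After x ≥ 0: [(2,5) (9,1) (16,0) (20,12) (9,19) (2,8)]
2. After x ≤ 17: [(2,5) (9,1) (16,0) (17,3) (17,153/11) (9,19) (2,8)]
3. After y ≥ 16: [(96/7,16) (9,19) (78/11,16)]
4. After y ≤ 20: [(96/7,16) (9,19) (78/11,16)]
5. Canonical ring: [(78/11,16) (96/7,16) (9,19)]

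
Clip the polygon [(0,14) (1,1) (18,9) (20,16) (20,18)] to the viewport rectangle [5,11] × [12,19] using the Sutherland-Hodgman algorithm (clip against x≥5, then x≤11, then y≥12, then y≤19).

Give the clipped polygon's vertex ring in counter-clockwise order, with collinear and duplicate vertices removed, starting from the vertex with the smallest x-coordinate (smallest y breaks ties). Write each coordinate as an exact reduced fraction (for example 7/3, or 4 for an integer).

1. After x ≥ 5: [(5,15) (5,49/17) (18,9) (20,16) (20,18)]
2. After x ≤ 11: [(11,81/5) (5,15) (5,49/17) (11,97/17)]
3. After y ≥ 12: [(11,12) (11,81/5) (5,15) (5,12)]
4. After y ≤ 19: [(11,12) (11,81/5) (5,15) (5,12)]
5. Canonical ring: [(5,12) (11,12) (11,81/5) (5,15)]

Clipped polygon: [(5,12) (11,12) (11,81/5) (5,15)]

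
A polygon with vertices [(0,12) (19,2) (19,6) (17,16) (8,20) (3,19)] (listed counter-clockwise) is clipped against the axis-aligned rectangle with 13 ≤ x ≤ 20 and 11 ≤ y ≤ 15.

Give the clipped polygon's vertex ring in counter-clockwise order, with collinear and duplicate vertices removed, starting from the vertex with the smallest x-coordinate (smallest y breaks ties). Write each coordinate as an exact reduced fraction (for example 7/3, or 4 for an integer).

1. After x ≥ 13: [(13,98/19) (19,2) (19,6) (17,16) (13,160/9)]
2. After x ≤ 20: [(13,98/19) (19,2) (19,6) (17,16) (13,160/9)]
3. After y ≥ 11: [(13,11) (18,11) (17,16) (13,160/9)]
4. After y ≤ 15: [(13,15) (13,11) (18,11) (86/5,15)]
5. Canonical ring: [(13,11) (18,11) (86/5,15) (13,15)]

Clipped polygon: [(13,11) (18,11) (86/5,15) (13,15)]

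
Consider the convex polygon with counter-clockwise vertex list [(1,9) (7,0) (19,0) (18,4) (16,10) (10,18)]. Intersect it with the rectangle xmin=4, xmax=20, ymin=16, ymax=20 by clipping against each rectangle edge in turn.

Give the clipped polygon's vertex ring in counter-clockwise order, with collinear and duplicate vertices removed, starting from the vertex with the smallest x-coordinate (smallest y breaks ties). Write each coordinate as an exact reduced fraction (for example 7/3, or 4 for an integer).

Clipped polygon: [(8,16) (23/2,16) (10,18)]

1. After x ≥ 4: [(4,12) (4,9/2) (7,0) (19,0) (18,4) (16,10) (10,18)]
2. After x ≤ 20: [(4,12) (4,9/2) (7,0) (19,0) (18,4) (16,10) (10,18)]
3. After y ≥ 16: [(8,16) (23/2,16) (10,18)]
4. After y ≤ 20: [(8,16) (23/2,16) (10,18)]
5. Canonical ring: [(8,16) (23/2,16) (10,18)]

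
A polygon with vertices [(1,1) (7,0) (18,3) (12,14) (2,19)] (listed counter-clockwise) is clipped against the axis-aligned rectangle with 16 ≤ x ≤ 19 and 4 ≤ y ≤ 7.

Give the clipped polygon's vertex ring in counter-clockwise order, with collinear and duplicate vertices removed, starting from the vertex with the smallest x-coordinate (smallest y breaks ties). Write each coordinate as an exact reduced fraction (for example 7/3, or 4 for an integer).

Clipped polygon: [(16,4) (192/11,4) (16,20/3)]

1. After x ≥ 16: [(16,27/11) (18,3) (16,20/3)]
2. After x ≤ 19: [(16,27/11) (18,3) (16,20/3)]
3. After y ≥ 4: [(16,4) (192/11,4) (16,20/3)]
4. After y ≤ 7: [(16,4) (192/11,4) (16,20/3)]
5. Canonical ring: [(16,4) (192/11,4) (16,20/3)]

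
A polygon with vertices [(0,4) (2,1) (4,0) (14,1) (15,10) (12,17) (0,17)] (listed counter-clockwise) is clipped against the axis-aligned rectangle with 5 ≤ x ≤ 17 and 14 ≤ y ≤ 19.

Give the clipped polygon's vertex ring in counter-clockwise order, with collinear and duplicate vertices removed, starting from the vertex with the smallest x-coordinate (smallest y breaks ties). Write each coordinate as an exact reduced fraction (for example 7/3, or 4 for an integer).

1. After x ≥ 5: [(5,1/10) (14,1) (15,10) (12,17) (5,17)]
2. After x ≤ 17: [(5,1/10) (14,1) (15,10) (12,17) (5,17)]
3. After y ≥ 14: [(5,14) (93/7,14) (12,17) (5,17)]
4. After y ≤ 19: [(5,14) (93/7,14) (12,17) (5,17)]
5. Canonical ring: [(5,14) (93/7,14) (12,17) (5,17)]

Clipped polygon: [(5,14) (93/7,14) (12,17) (5,17)]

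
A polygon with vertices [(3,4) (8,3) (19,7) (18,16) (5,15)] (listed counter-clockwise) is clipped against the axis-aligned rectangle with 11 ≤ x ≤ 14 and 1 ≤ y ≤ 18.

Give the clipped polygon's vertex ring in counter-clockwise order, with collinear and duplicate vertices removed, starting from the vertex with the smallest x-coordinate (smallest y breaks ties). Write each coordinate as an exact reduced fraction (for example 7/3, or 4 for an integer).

1. After x ≥ 11: [(11,45/11) (19,7) (18,16) (11,201/13)]
2. After x ≤ 14: [(11,45/11) (14,57/11) (14,204/13) (11,201/13)]
3. After y ≥ 1: [(11,45/11) (14,57/11) (14,204/13) (11,201/13)]
4. After y ≤ 18: [(11,45/11) (14,57/11) (14,204/13) (11,201/13)]
5. Canonical ring: [(11,45/11) (14,57/11) (14,204/13) (11,201/13)]

Clipped polygon: [(11,45/11) (14,57/11) (14,204/13) (11,201/13)]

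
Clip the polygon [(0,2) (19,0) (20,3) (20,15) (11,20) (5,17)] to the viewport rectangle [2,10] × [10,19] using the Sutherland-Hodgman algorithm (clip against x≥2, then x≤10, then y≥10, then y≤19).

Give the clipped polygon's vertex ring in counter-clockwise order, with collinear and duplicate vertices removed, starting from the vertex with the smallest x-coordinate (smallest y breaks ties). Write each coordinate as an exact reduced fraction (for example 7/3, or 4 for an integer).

1. After x ≥ 2: [(2,8) (2,34/19) (19,0) (20,3) (20,15) (11,20) (5,17)]
2. After x ≤ 10: [(2,8) (2,34/19) (10,18/19) (10,39/2) (5,17)]
3. After y ≥ 10: [(8/3,10) (10,10) (10,39/2) (5,17)]
4. After y ≤ 19: [(8/3,10) (10,10) (10,19) (9,19) (5,17)]
5. Canonical ring: [(8/3,10) (10,10) (10,19) (9,19) (5,17)]

Clipped polygon: [(8/3,10) (10,10) (10,19) (9,19) (5,17)]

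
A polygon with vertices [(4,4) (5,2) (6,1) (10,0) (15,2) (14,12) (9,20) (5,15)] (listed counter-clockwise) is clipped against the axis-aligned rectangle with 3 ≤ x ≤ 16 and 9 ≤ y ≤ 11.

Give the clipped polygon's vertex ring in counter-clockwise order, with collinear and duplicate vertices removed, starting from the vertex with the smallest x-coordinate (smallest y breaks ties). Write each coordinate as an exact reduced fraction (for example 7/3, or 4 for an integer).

Clipped polygon: [(49/11,9) (143/10,9) (141/10,11) (51/11,11)]

1. After x ≥ 3: [(4,4) (5,2) (6,1) (10,0) (15,2) (14,12) (9,20) (5,15)]
2. After x ≤ 16: [(4,4) (5,2) (6,1) (10,0) (15,2) (14,12) (9,20) (5,15)]
3. After y ≥ 9: [(49/11,9) (143/10,9) (14,12) (9,20) (5,15)]
4. After y ≤ 11: [(51/11,11) (49/11,9) (143/10,9) (141/10,11)]
5. Canonical ring: [(49/11,9) (143/10,9) (141/10,11) (51/11,11)]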